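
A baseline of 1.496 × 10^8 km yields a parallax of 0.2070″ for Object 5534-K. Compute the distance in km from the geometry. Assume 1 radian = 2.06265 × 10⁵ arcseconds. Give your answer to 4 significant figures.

1.491 × 10^14 km

θ = 0.2070″ = 0.2070/206265 = 1.0036 × 10^-6 rad.
d = B/θ = (1.496 × 10^8) / (1.0036 × 10^-6) = 1.4906 × 10^14 km.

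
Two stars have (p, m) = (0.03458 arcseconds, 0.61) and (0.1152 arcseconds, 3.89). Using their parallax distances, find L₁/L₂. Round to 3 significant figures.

d₁ = 1/p₁ = 1/0.03458″ = 28.918 pc; d₂ = 1/p₂ = 1/0.1152″ = 8.6806 pc.
M₁ = m₁ − 5 log₁₀ d₁ + 5 = 0.61 − 7.3058 + 5 = -1.6958.
M₂ = 3.89 − 4.6927 + 5 = 4.1973.
L₁/L₂ = 10^(0.4(M₂ − M₁)) = 10^(0.4 × 5.8931) = 10^2.35724 = 227.64.

L₁/L₂ = 228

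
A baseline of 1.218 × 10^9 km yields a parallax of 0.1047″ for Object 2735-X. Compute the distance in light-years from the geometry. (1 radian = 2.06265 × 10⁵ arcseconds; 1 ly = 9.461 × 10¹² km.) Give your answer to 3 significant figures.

254 ly

θ = 0.1047″ = 0.1047/206265 = 5.0760 × 10^-7 rad.
d = B/θ = (1.218 × 10^9) / (5.0760 × 10^-7) = 2.3995 × 10^15 km = (2.3995 × 10^15) / (9.461 × 10^12) ly = 253.62 ly.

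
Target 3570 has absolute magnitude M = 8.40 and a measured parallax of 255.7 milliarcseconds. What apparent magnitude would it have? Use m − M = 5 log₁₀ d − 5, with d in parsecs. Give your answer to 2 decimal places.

d = 1/p = 1/0.2557″ = 3.9108 pc.
m − M = 5 log₁₀ d − 5 = 5 log₁₀(3.9108) − 5 = 2.9613 − 5 = -2.0387.
m = M + (m − M) = 8.40 + (-2.0387) = 6.36.

m = 6.36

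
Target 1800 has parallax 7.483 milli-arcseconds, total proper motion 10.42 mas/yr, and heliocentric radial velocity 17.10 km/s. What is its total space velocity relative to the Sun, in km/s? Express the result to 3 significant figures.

d = 1/p = 1/0.007483″ = 133.64 pc.
μ = 10.42 mas/yr = 0.01042 ″/yr.
v_t = 4.740 μ d = 4.740 × 0.01042 × 133.64 = 6.6006 km/s.
v = √(v_r² + v_t²) = √(17.10² + 6.6006²) = √335.978 = 18.33 km/s.

18.3 km/s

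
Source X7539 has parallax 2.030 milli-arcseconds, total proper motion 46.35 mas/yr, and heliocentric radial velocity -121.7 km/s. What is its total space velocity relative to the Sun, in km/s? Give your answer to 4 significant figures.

d = 1/p = 1/0.002030″ = 492.61 pc.
μ = 46.35 mas/yr = 0.04635 ″/yr.
v_t = 4.740 μ d = 4.740 × 0.04635 × 492.61 = 108.23 km/s.
v = √(v_r² + v_t²) = √((-121.7)² + 108.23²) = √26524.6 = 162.86 km/s.

162.9 km/s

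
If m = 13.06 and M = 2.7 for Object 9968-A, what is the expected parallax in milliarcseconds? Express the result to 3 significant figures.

0.847 mas

m − M = 13.06 − 2.7 = 10.36.
d = 10^((m−M)/5 + 1) = 10^3.072 = 1180.3 pc.
p = 1/d = 1/1180.3 = 0.00084724 arcsec = 0.84724 mas.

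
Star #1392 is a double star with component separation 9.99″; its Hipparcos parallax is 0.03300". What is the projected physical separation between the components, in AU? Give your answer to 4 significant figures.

d = 1/p = 1/0.03300″ = 30.303 pc.
At distance d (pc), an angle of θ arcsec spans θ·d AU: s = 9.99 × 30.303 = 302.73 AU.

302.7 AU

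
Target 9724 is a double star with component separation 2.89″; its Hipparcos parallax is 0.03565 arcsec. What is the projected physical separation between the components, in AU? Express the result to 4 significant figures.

81.07 AU

d = 1/p = 1/0.03565″ = 28.05 pc.
At distance d (pc), an angle of θ arcsec spans θ·d AU: s = 2.89 × 28.05 = 81.065 AU.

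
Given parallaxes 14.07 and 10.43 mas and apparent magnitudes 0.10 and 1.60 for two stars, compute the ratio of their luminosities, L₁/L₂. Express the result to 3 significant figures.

L₁/L₂ = 2.19

d₁ = 1/p₁ = 1/0.01407″ = 71.073 pc; d₂ = 1/p₂ = 1/0.01043″ = 95.877 pc.
M₁ = m₁ − 5 log₁₀ d₁ + 5 = 0.10 − 9.2585 + 5 = -4.1585.
M₂ = 1.60 − 9.9086 + 5 = -3.3086.
L₁/L₂ = 10^(0.4(M₂ − M₁)) = 10^(0.4 × 0.8499) = 10^0.33996 = 2.1876.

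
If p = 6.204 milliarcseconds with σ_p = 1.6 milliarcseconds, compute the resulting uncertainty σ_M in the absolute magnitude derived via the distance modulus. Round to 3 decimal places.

σ_M = 0.560 mag

M = m − 5 log₁₀ d + 5 = m + 5 log₁₀ p + 5, so ∂M/∂p = 5/(p ln 10).
σ_M = (5/ln 10) · (σ_p/p) = 2.1715 × 1.6/6.204 = 2.1715 × 0.2579 = 0.56003.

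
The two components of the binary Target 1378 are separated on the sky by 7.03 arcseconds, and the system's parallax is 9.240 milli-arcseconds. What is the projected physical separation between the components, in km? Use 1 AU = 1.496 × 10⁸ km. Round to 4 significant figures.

d = 1/p = 1/0.009240″ = 108.23 pc.
At distance d (pc), an angle of θ arcsec spans θ·d AU: s = 7.03 × 108.23 = 760.86 AU.
= 760.86 × 1.496 × 10⁸ km = 1.1382 × 10^11 km.

1.138 × 10^11 km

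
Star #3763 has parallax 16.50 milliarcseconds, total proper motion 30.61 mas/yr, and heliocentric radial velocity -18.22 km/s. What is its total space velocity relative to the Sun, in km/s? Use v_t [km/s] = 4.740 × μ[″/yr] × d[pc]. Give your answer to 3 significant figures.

d = 1/p = 1/0.01650″ = 60.606 pc.
μ = 30.61 mas/yr = 0.03061 ″/yr.
v_t = 4.740 μ d = 4.740 × 0.03061 × 60.606 = 8.7934 km/s.
v = √(v_r² + v_t²) = √((-18.22)² + 8.7934²) = √409.292 = 20.231 km/s.

20.2 km/s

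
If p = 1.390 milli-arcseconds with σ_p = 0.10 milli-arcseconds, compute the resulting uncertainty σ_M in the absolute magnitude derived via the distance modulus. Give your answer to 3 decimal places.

M = m − 5 log₁₀ d + 5 = m + 5 log₁₀ p + 5, so ∂M/∂p = 5/(p ln 10).
σ_M = (5/ln 10) · (σ_p/p) = 2.1715 × 0.10/1.390 = 2.1715 × 0.071942 = 0.15622.

σ_M = 0.156 mag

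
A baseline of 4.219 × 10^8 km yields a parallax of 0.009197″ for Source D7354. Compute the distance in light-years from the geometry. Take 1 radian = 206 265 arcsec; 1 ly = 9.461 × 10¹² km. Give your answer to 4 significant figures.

1000 ly

θ = 0.009197″ = 0.009197/206265 = 4.4588 × 10^-8 rad.
d = B/θ = (4.219 × 10^8) / (4.4588 × 10^-8) = 9.4622 × 10^15 km = (9.4622 × 10^15) / (9.461 × 10^12) ly = 1000.1 ly.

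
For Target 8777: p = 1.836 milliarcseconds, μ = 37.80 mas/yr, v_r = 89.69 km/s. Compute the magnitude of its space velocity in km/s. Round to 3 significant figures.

133 km/s

d = 1/p = 1/0.001836″ = 544.66 pc.
μ = 37.80 mas/yr = 0.03780 ″/yr.
v_t = 4.740 μ d = 4.740 × 0.03780 × 544.66 = 97.588 km/s.
v = √(v_r² + v_t²) = √(89.69² + 97.588²) = √17567.7 = 132.54 km/s.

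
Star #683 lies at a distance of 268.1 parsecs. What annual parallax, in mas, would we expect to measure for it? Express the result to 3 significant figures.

p = 1/d = 1/268.1 = 0.00373 arcsec.
= 0.00373 × 1000 = 3.73 mas.

3.73 mas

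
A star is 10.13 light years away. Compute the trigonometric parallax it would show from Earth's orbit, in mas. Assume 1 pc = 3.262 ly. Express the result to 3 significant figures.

d = 10.13 ly ÷ 3.262 = 3.1055 pc.
p = 1/d = 1/3.1055 = 0.32201 arcsec.
= 0.32201 × 1000 = 322.01 mas.

322 mas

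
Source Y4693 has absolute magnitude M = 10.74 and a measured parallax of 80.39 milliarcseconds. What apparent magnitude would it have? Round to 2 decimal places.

d = 1/p = 1/0.08039″ = 12.439 pc.
m − M = 5 log₁₀ d − 5 = 5 log₁₀(12.439) − 5 = 5.4739 − 5 = 0.4739.
m = M + (m − M) = 10.74 + 0.4739 = 11.21.

m = 11.21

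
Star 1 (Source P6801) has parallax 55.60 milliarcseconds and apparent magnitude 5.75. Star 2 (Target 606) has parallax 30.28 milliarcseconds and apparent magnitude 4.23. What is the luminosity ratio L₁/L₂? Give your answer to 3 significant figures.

d₁ = 1/p₁ = 1/0.05560″ = 17.986 pc; d₂ = 1/p₂ = 1/0.03028″ = 33.025 pc.
M₁ = m₁ − 5 log₁₀ d₁ + 5 = 5.75 − 6.2747 + 5 = 4.4753.
M₂ = 4.23 − 7.5942 + 5 = 1.6358.
L₁/L₂ = 10^(0.4(M₂ − M₁)) = 10^(0.4 × (-2.8395)) = 10^(-1.13580) = 0.073148.

L₁/L₂ = 0.0731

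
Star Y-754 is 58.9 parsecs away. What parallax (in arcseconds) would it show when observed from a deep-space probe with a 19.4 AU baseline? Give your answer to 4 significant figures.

0.3294 arcsec

p (arcsec) = B (AU) / d (pc).
p = 19.4 / 58.9 = 0.32937 arcsec.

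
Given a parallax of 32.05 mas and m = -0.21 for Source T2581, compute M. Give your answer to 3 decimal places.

d = 1/p = 1/0.03205″ = 31.201 pc.
m − M = 5 log₁₀(31.201) − 5 = 7.4708 − 5 = 2.4708.
M = m − (m − M) = -0.21 − 2.4708 = -2.681.

M = -2.681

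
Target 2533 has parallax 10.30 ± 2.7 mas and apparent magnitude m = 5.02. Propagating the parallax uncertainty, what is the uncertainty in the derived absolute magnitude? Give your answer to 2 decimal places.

M = m − 5 log₁₀ d + 5 = m + 5 log₁₀ p + 5, so ∂M/∂p = 5/(p ln 10).
σ_M = (5/ln 10) · (σ_p/p) = 2.1715 × 2.7/10.30 = 2.1715 × 0.26214 = 0.56924.

σ_M = 0.57 mag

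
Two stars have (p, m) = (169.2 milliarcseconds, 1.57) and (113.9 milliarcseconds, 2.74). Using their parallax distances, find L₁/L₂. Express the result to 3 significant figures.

d₁ = 1/p₁ = 1/0.1692″ = 5.9102 pc; d₂ = 1/p₂ = 1/0.1139″ = 8.7796 pc.
M₁ = m₁ − 5 log₁₀ d₁ + 5 = 1.57 − 3.8580 + 5 = 2.7120.
M₂ = 2.74 − 4.7174 + 5 = 3.0226.
L₁/L₂ = 10^(0.4(M₂ − M₁)) = 10^(0.4 × 0.3106) = 10^0.12424 = 1.3312.

L₁/L₂ = 1.33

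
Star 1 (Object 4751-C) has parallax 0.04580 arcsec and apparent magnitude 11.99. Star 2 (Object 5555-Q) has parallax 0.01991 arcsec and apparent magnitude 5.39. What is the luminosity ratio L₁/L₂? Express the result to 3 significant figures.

d₁ = 1/p₁ = 1/0.04580″ = 21.834 pc; d₂ = 1/p₂ = 1/0.01991″ = 50.226 pc.
M₁ = m₁ − 5 log₁₀ d₁ + 5 = 11.99 − 6.6957 + 5 = 10.2943.
M₂ = 5.39 − 8.5046 + 5 = 1.8854.
L₁/L₂ = 10^(0.4(M₂ − M₁)) = 10^(0.4 × (-8.4089)) = 10^(-3.36356) = 0.00043295.

L₁/L₂ = 0.000433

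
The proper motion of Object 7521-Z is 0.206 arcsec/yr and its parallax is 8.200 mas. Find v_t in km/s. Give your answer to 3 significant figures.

d = 1/p = 1/0.008200″ = 121.95 pc.
v_t = 4.74 × μ × d = 4.74 × 0.206 × 121.95 = 119.08 km/s.

119 km/s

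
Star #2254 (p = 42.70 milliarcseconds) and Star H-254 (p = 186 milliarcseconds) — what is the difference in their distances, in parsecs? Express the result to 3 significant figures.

18.0 pc

d_A = 1/0.04270″ = 23.419 pc; d_B = 1/0.1860″ = 5.3763 pc.
|d_B − d_A| = |5.3763 − 23.419| = 18.043 pc.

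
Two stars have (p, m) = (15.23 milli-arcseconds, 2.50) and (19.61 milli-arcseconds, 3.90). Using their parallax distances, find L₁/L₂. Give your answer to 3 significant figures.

d₁ = 1/p₁ = 1/0.01523″ = 65.66 pc; d₂ = 1/p₂ = 1/0.01961″ = 50.994 pc.
M₁ = m₁ − 5 log₁₀ d₁ + 5 = 2.50 − 9.0865 + 5 = -1.5865.
M₂ = 3.90 − 8.5376 + 5 = 0.3624.
L₁/L₂ = 10^(0.4(M₂ − M₁)) = 10^(0.4 × 1.9489) = 10^0.77956 = 6.0195.

L₁/L₂ = 6.02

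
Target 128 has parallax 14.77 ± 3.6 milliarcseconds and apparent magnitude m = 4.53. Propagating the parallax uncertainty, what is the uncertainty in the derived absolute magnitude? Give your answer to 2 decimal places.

M = m − 5 log₁₀ d + 5 = m + 5 log₁₀ p + 5, so ∂M/∂p = 5/(p ln 10).
σ_M = (5/ln 10) · (σ_p/p) = 2.1715 × 3.6/14.77 = 2.1715 × 0.24374 = 0.52928.

σ_M = 0.53 mag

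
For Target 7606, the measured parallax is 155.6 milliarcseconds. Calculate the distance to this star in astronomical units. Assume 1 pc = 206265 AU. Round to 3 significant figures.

1.33 × 10^6 AU

p = 155.6 milliarcseconds = 0.1556 arcsec.
d = 1/p = 1/0.1556 = 6.4267 pc.
In AU: 6.4267 × 206265 = 1.3256 × 10^6 AU.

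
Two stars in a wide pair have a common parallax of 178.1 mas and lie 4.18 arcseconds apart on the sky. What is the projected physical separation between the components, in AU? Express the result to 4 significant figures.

d = 1/p = 1/0.1781″ = 5.6148 pc.
At distance d (pc), an angle of θ arcsec spans θ·d AU: s = 4.18 × 5.6148 = 23.47 AU.

23.47 AU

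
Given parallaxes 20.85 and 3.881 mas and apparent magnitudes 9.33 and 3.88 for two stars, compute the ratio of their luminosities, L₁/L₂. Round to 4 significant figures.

L₁/L₂ = 0.0002289

d₁ = 1/p₁ = 1/0.02085″ = 47.962 pc; d₂ = 1/p₂ = 1/0.003881″ = 257.67 pc.
M₁ = m₁ − 5 log₁₀ d₁ + 5 = 9.33 − 8.4045 + 5 = 5.9255.
M₂ = 3.88 − 12.0553 + 5 = -3.1753.
L₁/L₂ = 10^(0.4(M₂ − M₁)) = 10^(0.4 × (-9.1008)) = 10^(-3.64032) = 0.00022892.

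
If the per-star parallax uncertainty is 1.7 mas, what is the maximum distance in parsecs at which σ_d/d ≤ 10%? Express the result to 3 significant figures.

σ_d/d = σ_p/p, so the condition is σ_p/p ≤ 0.10, i.e. p ≥ σ_p/0.10.
p_min = 1.7/0.10 = 17 mas = 0.017 arcsec.
d_max = 1/p_min = 1/0.017 = 58.824 pc.

58.8 pc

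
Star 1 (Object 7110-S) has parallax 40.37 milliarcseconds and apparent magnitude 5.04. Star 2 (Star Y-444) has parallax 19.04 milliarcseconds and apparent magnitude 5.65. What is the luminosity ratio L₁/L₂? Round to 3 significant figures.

d₁ = 1/p₁ = 1/0.04037″ = 24.771 pc; d₂ = 1/p₂ = 1/0.01904″ = 52.521 pc.
M₁ = m₁ − 5 log₁₀ d₁ + 5 = 5.04 − 6.9697 + 5 = 3.0703.
M₂ = 5.65 − 8.6017 + 5 = 2.0483.
L₁/L₂ = 10^(0.4(M₂ − M₁)) = 10^(0.4 × (-1.0220)) = 10^(-0.40880) = 0.39012.

L₁/L₂ = 0.390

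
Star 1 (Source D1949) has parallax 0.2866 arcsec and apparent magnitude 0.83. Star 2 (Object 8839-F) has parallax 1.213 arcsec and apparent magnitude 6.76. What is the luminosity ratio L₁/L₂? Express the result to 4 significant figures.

d₁ = 1/p₁ = 1/0.2866″ = 3.4892 pc; d₂ = 1/p₂ = 1/1.213″ = 0.8244 pc.
M₁ = m₁ − 5 log₁₀ d₁ + 5 = 0.83 − 2.7136 + 5 = 3.1164.
M₂ = 6.76 − (-0.4193) + 5 = 12.1793.
L₁/L₂ = 10^(0.4(M₂ − M₁)) = 10^(0.4 × 9.0629) = 10^3.62516 = 4218.5.

L₁/L₂ = 4219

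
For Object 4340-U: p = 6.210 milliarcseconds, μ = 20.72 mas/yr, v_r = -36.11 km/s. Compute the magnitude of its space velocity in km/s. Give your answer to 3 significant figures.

39.4 km/s

d = 1/p = 1/0.006210″ = 161.03 pc.
μ = 20.72 mas/yr = 0.02072 ″/yr.
v_t = 4.740 μ d = 4.740 × 0.02072 × 161.03 = 15.815 km/s.
v = √(v_r² + v_t²) = √((-36.11)² + 15.815²) = √1554.05 = 39.421 km/s.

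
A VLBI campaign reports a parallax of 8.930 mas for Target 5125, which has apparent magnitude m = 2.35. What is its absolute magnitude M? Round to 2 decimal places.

M = -2.90

d = 1/p = 1/0.008930″ = 111.98 pc.
m − M = 5 log₁₀(111.98) − 5 = 10.2457 − 5 = 5.2457.
M = m − (m − M) = 2.35 − 5.2457 = -2.90.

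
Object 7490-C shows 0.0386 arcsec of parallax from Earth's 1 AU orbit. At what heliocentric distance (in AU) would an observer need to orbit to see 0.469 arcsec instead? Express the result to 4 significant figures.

Parallax scales linearly with baseline: p ∝ B, so B = p_target / p_Earth × 1 AU.
B = 0.469 / 0.0386 = 12.15 AU.

12.15 AU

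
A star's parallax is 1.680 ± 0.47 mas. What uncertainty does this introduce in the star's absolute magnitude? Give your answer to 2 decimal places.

σ_M = 0.61 mag

M = m − 5 log₁₀ d + 5 = m + 5 log₁₀ p + 5, so ∂M/∂p = 5/(p ln 10).
σ_M = (5/ln 10) · (σ_p/p) = 2.1715 × 0.47/1.680 = 2.1715 × 0.27976 = 0.6075.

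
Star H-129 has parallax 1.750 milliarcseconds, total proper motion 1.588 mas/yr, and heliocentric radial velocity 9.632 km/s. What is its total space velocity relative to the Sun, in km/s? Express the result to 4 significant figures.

10.55 km/s

d = 1/p = 1/0.001750″ = 571.43 pc.
μ = 1.588 mas/yr = 0.001588 ″/yr.
v_t = 4.740 μ d = 4.740 × 0.001588 × 571.43 = 4.3012 km/s.
v = √(v_r² + v_t²) = √(9.632² + 4.3012²) = √111.276 = 10.549 km/s.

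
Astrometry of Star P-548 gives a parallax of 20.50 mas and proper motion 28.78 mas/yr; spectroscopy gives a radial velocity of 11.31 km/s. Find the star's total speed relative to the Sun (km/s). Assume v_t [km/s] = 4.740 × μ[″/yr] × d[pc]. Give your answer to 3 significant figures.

13.1 km/s

d = 1/p = 1/0.02050″ = 48.78 pc.
μ = 28.78 mas/yr = 0.02878 ″/yr.
v_t = 4.740 μ d = 4.740 × 0.02878 × 48.78 = 6.6544 km/s.
v = √(v_r² + v_t²) = √(11.31² + 6.6544²) = √172.197 = 13.122 km/s.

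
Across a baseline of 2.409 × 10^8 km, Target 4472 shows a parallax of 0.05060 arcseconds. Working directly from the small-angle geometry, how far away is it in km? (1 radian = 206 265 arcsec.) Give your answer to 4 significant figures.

9.820 × 10^14 km

θ = 0.05060″ = 0.05060/206265 = 2.4532 × 10^-7 rad.
d = B/θ = (2.409 × 10^8) / (2.4532 × 10^-7) = 9.8198 × 10^14 km.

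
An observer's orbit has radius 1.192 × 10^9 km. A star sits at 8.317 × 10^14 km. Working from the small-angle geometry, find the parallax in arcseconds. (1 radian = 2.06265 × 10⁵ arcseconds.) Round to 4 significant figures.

0.2956 arcsec

θ ≈ B/d = (1.192 × 10^9) / (8.317 × 10^14) = 1.4332 × 10^-6 rad.
In arcseconds: 1.4332 × 10^-6 × 206265 = 0.29562″.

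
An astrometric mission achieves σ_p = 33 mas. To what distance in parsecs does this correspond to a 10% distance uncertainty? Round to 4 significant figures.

3.030 pc

σ_d/d = σ_p/p, so the condition is σ_p/p ≤ 0.10, i.e. p ≥ σ_p/0.10.
p_min = 33/0.10 = 330 mas = 0.33 arcsec.
d_max = 1/p_min = 1/0.33 = 3.0303 pc.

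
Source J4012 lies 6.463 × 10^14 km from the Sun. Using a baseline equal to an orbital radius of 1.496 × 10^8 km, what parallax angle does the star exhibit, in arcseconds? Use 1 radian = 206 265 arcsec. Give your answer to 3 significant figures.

0.0477 arcsec

θ ≈ B/d = (1.496 × 10^8) / (6.463 × 10^14) = 2.3147 × 10^-7 rad.
In arcseconds: 2.3147 × 10^-7 × 206265 = 0.047744″.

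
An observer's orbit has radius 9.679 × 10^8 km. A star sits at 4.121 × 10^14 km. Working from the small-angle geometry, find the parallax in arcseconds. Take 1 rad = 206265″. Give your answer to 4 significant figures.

θ ≈ B/d = (9.679 × 10^8) / (4.121 × 10^14) = 2.3487 × 10^-6 rad.
In arcseconds: 2.3487 × 10^-6 × 206265 = 0.48445″.

0.4845 arcsec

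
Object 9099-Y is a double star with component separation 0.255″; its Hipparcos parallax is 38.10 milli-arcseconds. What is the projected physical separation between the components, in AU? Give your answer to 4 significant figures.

d = 1/p = 1/0.03810″ = 26.247 pc.
At distance d (pc), an angle of θ arcsec spans θ·d AU: s = 0.255 × 26.247 = 6.693 AU.

6.693 AU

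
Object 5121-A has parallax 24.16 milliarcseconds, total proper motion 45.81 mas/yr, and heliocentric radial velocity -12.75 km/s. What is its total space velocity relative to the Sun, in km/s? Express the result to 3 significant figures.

d = 1/p = 1/0.02416″ = 41.391 pc.
μ = 45.81 mas/yr = 0.04581 ″/yr.
v_t = 4.740 μ d = 4.740 × 0.04581 × 41.391 = 8.9876 km/s.
v = √(v_r² + v_t²) = √((-12.75)² + 8.9876²) = √243.339 = 15.599 km/s.

15.6 km/s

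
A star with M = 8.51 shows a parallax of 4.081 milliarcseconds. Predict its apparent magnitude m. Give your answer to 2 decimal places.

m = 15.46

d = 1/p = 1/0.004081″ = 245.04 pc.
m − M = 5 log₁₀ d − 5 = 5 log₁₀(245.04) − 5 = 11.9462 − 5 = 6.9462.
m = M + (m − M) = 8.51 + 6.9462 = 15.46.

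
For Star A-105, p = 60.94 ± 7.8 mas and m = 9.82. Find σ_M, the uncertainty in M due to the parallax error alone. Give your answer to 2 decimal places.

σ_M = 0.28 mag

M = m − 5 log₁₀ d + 5 = m + 5 log₁₀ p + 5, so ∂M/∂p = 5/(p ln 10).
σ_M = (5/ln 10) · (σ_p/p) = 2.1715 × 7.8/60.94 = 2.1715 × 0.12799 = 0.27793.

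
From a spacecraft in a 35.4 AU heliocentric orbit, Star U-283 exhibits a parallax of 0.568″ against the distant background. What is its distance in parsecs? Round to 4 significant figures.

With baseline B (in AU) and parallax p (in arcsec), d = B/p parsecs.
d = 35.4 / 0.568 = 62.324 pc.

62.32 pc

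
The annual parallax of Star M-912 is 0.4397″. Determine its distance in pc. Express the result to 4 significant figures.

2.274 pc

d = 1/p = 1/0.4397 = 2.2743 pc.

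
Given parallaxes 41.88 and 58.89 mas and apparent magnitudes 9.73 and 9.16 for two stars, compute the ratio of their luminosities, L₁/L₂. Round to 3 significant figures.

d₁ = 1/p₁ = 1/0.04188″ = 23.878 pc; d₂ = 1/p₂ = 1/0.05889″ = 16.981 pc.
M₁ = m₁ − 5 log₁₀ d₁ + 5 = 9.73 − 6.8900 + 5 = 7.8400.
M₂ = 9.16 − 6.1498 + 5 = 8.0102.
L₁/L₂ = 10^(0.4(M₂ − M₁)) = 10^(0.4 × 0.1702) = 10^0.06808 = 1.1697.

L₁/L₂ = 1.17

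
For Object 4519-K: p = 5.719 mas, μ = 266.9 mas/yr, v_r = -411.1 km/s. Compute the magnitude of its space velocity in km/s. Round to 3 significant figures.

d = 1/p = 1/0.005719″ = 174.86 pc.
μ = 266.9 mas/yr = 0.2669 ″/yr.
v_t = 4.740 μ d = 4.740 × 0.2669 × 174.86 = 221.22 km/s.
v = √(v_r² + v_t²) = √((-411.1)² + 221.22²) = √217941 = 466.84 km/s.

467 km/s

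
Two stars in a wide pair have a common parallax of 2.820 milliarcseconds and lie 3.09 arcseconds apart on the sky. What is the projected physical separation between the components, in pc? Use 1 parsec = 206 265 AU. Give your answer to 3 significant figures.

d = 1/p = 1/0.002820″ = 354.61 pc.
At distance d (pc), an angle of θ arcsec spans θ·d AU: s = 3.09 × 354.61 = 1095.7 AU.
= 1095.7 / 206265 = 0.0053121 pc.

0.00531 pc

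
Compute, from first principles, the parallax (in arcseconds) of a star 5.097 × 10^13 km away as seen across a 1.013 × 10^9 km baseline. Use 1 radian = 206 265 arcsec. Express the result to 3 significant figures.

4.10 arcsec

θ ≈ B/d = (1.013 × 10^9) / (5.097 × 10^13) = 1.9874 × 10^-5 rad.
In arcseconds: 1.9874 × 10^-5 × 206265 = 4.0993″.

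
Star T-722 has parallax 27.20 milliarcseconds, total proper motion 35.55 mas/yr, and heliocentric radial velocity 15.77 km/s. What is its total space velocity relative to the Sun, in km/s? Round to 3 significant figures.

d = 1/p = 1/0.02720″ = 36.765 pc.
μ = 35.55 mas/yr = 0.03555 ″/yr.
v_t = 4.740 μ d = 4.740 × 0.03555 × 36.765 = 6.1952 km/s.
v = √(v_r² + v_t²) = √(15.77² + 6.1952²) = √287.073 = 16.943 km/s.

16.9 km/s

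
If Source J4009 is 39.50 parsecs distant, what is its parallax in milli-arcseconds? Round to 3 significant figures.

25.3 mas

p = 1/d = 1/39.5 = 0.025316 arcsec.
= 0.025316 × 1000 = 25.316 mas.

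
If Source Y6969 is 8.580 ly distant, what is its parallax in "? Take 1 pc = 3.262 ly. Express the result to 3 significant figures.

d = 8.580 ly ÷ 3.262 = 2.6303 pc.
p = 1/d = 1/2.6303 = 0.38018 arcsec.

0.380 "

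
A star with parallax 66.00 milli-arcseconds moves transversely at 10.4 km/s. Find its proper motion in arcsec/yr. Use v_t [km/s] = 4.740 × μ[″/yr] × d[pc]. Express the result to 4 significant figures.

0.1448 arcsec/yr

d = 1/p = 1/0.06600″ = 15.152 pc.
μ = v_t / (4.74 d) = 10.4 / (4.74 × 15.152) = 10.4 / 71.82 = 0.14481 ″/yr.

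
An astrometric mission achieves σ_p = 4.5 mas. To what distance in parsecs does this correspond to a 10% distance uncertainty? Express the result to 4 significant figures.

σ_d/d = σ_p/p, so the condition is σ_p/p ≤ 0.10, i.e. p ≥ σ_p/0.10.
p_min = 4.5/0.10 = 45 mas = 0.045 arcsec.
d_max = 1/p_min = 1/0.045 = 22.222 pc.

22.22 pc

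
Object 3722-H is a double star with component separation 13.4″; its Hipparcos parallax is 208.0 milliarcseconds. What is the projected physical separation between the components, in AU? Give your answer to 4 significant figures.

d = 1/p = 1/0.2080″ = 4.8077 pc.
At distance d (pc), an angle of θ arcsec spans θ·d AU: s = 13.4 × 4.8077 = 64.423 AU.

64.42 AU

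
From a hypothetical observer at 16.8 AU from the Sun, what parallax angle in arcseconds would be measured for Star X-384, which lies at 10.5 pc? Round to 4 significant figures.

p (arcsec) = B (AU) / d (pc).
p = 16.8 / 10.5 = 1.6 arcsec.

1.600 arcsec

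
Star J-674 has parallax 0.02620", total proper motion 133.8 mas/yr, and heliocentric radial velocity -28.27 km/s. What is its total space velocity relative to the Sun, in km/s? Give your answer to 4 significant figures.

d = 1/p = 1/0.02620″ = 38.168 pc.
μ = 133.8 mas/yr = 0.1338 ″/yr.
v_t = 4.740 μ d = 4.740 × 0.1338 × 38.168 = 24.207 km/s.
v = √(v_r² + v_t²) = √((-28.27)² + 24.207²) = √1385.17 = 37.218 km/s.

37.22 km/s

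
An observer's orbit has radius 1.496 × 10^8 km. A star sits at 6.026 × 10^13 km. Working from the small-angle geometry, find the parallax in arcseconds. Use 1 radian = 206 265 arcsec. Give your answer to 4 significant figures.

0.5121 arcsec

θ ≈ B/d = (1.496 × 10^8) / (6.026 × 10^13) = 2.4826 × 10^-6 rad.
In arcseconds: 2.4826 × 10^-6 × 206265 = 0.51207″.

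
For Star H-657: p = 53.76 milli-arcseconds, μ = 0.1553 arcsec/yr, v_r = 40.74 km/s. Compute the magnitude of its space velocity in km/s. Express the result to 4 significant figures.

42.98 km/s

d = 1/p = 1/0.05376″ = 18.601 pc.
v_t = 4.740 μ d = 4.740 × 0.1553 × 18.601 = 13.693 km/s.
v = √(v_r² + v_t²) = √(40.74² + 13.693²) = √1847.25 = 42.98 km/s.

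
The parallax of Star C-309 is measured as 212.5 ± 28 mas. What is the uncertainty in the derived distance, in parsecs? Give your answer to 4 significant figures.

d = 1/p, so σ_d = σ_p / p².
σ_d = 0.0280 / (0.2125)² = 0.0280 / 0.045156 = 0.62007 pc.

0.6201 pc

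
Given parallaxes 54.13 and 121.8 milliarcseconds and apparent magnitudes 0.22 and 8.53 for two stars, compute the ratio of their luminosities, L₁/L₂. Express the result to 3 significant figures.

d₁ = 1/p₁ = 1/0.05413″ = 18.474 pc; d₂ = 1/p₂ = 1/0.1218″ = 8.2102 pc.
M₁ = m₁ − 5 log₁₀ d₁ + 5 = 0.22 − 6.3328 + 5 = -1.1128.
M₂ = 8.53 − 4.5718 + 5 = 8.9582.
L₁/L₂ = 10^(0.4(M₂ − M₁)) = 10^(0.4 × 10.0710) = 10^4.02840 = 10676.

L₁/L₂ = 10700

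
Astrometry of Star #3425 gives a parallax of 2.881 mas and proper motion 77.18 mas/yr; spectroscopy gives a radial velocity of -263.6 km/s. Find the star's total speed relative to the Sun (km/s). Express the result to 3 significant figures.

293 km/s

d = 1/p = 1/0.002881″ = 347.1 pc.
μ = 77.18 mas/yr = 0.07718 ″/yr.
v_t = 4.740 μ d = 4.740 × 0.07718 × 347.1 = 126.98 km/s.
v = √(v_r² + v_t²) = √((-263.6)² + 126.98²) = √85608.9 = 292.59 km/s.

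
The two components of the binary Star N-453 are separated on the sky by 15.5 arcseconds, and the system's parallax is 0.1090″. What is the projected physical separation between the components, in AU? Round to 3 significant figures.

142 AU

d = 1/p = 1/0.1090″ = 9.1743 pc.
At distance d (pc), an angle of θ arcsec spans θ·d AU: s = 15.5 × 9.1743 = 142.2 AU.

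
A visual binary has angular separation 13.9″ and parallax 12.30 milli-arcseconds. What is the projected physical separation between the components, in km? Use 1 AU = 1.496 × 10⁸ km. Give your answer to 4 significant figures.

d = 1/p = 1/0.01230″ = 81.301 pc.
At distance d (pc), an angle of θ arcsec spans θ·d AU: s = 13.9 × 81.301 = 1130.1 AU.
= 1130.1 × 1.496 × 10⁸ km = 1.6906 × 10^11 km.

1.691 × 10^11 km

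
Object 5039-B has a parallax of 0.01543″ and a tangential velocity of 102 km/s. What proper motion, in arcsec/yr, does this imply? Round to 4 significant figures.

d = 1/p = 1/0.01543″ = 64.809 pc.
μ = v_t / (4.74 d) = 102 / (4.74 × 64.809) = 102 / 307.19 = 0.33204 ″/yr.

0.3320 arcsec/yr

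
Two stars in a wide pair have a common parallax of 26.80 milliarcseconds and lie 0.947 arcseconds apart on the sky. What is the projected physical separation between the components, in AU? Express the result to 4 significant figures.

d = 1/p = 1/0.02680″ = 37.313 pc.
At distance d (pc), an angle of θ arcsec spans θ·d AU: s = 0.947 × 37.313 = 35.335 AU.

35.34 AU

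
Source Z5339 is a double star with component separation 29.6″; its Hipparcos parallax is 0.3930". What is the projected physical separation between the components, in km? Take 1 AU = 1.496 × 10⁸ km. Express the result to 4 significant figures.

1.127 × 10^10 km

d = 1/p = 1/0.3930″ = 2.5445 pc.
At distance d (pc), an angle of θ arcsec spans θ·d AU: s = 29.6 × 2.5445 = 75.317 AU.
= 75.317 × 1.496 × 10⁸ km = 1.1267 × 10^10 km.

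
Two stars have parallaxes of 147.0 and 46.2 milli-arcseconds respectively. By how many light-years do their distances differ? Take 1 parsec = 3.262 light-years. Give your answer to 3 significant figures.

d_A = 1/0.1470″ = 6.8027 pc; d_B = 1/0.04620″ = 21.645 pc.
|d_B − d_A| = |21.645 − 6.8027| = 14.842 pc = 14.842 × 3.262 ly = 48.415 ly.

48.4 ly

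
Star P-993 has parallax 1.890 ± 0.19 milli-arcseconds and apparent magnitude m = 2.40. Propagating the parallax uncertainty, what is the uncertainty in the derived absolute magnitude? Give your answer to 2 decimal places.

M = m − 5 log₁₀ d + 5 = m + 5 log₁₀ p + 5, so ∂M/∂p = 5/(p ln 10).
σ_M = (5/ln 10) · (σ_p/p) = 2.1715 × 0.19/1.890 = 2.1715 × 0.10053 = 0.2183.

σ_M = 0.22 mag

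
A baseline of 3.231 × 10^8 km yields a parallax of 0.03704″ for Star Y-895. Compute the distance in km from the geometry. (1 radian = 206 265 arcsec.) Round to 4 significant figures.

θ = 0.03704″ = 0.03704/206265 = 1.7957 × 10^-7 rad.
d = B/θ = (3.231 × 10^8) / (1.7957 × 10^-7) = 1.7993 × 10^15 km.

1.799 × 10^15 km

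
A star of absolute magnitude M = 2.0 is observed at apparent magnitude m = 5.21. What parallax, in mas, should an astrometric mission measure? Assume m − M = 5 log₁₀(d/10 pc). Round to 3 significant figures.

22.8 mas

m − M = 5.21 − 2.0 = 3.21.
d = 10^((m−M)/5 + 1) = 10^1.642 = 43.853 pc.
p = 1/d = 1/43.853 = 0.022803 arcsec = 22.803 mas.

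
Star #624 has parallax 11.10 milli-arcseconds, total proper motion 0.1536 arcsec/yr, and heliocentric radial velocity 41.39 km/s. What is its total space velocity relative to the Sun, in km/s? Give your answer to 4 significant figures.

77.56 km/s

d = 1/p = 1/0.01110″ = 90.09 pc.
v_t = 4.740 μ d = 4.740 × 0.1536 × 90.09 = 65.591 km/s.
v = √(v_r² + v_t²) = √(41.39² + 65.591²) = √6015.31 = 77.558 km/s.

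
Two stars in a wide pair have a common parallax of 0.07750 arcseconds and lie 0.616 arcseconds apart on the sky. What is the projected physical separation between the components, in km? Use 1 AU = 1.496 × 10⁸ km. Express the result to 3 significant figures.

d = 1/p = 1/0.07750″ = 12.903 pc.
At distance d (pc), an angle of θ arcsec spans θ·d AU: s = 0.616 × 12.903 = 7.9482 AU.
= 7.9482 × 1.496 × 10⁸ km = 1.1891 × 10^9 km.

1.19 × 10^9 km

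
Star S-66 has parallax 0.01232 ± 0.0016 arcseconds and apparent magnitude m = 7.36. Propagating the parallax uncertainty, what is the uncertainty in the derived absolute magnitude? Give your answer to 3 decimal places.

σ_M = 0.282 mag

M = m − 5 log₁₀ d + 5 = m + 5 log₁₀ p + 5, so ∂M/∂p = 5/(p ln 10).
σ_M = (5/ln 10) · (σ_p/p) = 2.1715 × 0.0016/0.01232 = 2.1715 × 0.12987 = 0.28201.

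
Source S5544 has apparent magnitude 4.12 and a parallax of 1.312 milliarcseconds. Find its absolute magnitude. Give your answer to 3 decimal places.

M = -5.290

d = 1/p = 1/0.001312″ = 762.2 pc.
m − M = 5 log₁₀(762.2) − 5 = 14.4103 − 5 = 9.4103.
M = m − (m − M) = 4.12 − 9.4103 = -5.290.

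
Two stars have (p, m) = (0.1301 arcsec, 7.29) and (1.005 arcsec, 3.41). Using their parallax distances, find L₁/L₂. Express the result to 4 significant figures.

d₁ = 1/p₁ = 1/0.1301″ = 7.6864 pc; d₂ = 1/p₂ = 1/1.005″ = 0.99502 pc.
M₁ = m₁ − 5 log₁₀ d₁ + 5 = 7.29 − 4.4286 + 5 = 7.8614.
M₂ = 3.41 − (-0.0108) + 5 = 8.4208.
L₁/L₂ = 10^(0.4(M₂ − M₁)) = 10^(0.4 × 0.5594) = 10^0.22376 = 1.674.

L₁/L₂ = 1.674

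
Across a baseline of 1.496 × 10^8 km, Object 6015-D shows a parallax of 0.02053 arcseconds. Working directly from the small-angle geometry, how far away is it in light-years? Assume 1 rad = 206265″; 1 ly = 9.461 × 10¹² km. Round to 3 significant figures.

θ = 0.02053″ = 0.02053/206265 = 9.9532 × 10^-8 rad.
d = B/θ = (1.496 × 10^8) / (9.9532 × 10^-8) = 1.5030 × 10^15 km = (1.5030 × 10^15) / (9.461 × 10^12) ly = 158.86 ly.

159 ly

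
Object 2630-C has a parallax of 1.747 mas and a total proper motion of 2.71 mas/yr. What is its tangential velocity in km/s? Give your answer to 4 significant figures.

d = 1/p = 1/0.001747″ = 572.41 pc.
μ = 2.71 mas/yr = 0.00271 ″/yr.
v_t = 4.74 × μ × d = 4.74 × 0.00271 × 572.41 = 7.3528 km/s.

7.353 km/s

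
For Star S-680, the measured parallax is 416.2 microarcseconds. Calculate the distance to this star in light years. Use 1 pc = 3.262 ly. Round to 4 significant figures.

p = 416.2 microarcseconds = 0.0004162 arcsec.
d = 1/p = 1/0.0004162 = 2402.7 pc.
In light-years: 2402.7 × 3.262 = 7837.6 ly.

7838 light years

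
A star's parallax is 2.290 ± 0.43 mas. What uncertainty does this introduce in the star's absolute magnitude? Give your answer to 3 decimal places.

σ_M = 0.408 mag

M = m − 5 log₁₀ d + 5 = m + 5 log₁₀ p + 5, so ∂M/∂p = 5/(p ln 10).
σ_M = (5/ln 10) · (σ_p/p) = 2.1715 × 0.43/2.290 = 2.1715 × 0.18777 = 0.40774.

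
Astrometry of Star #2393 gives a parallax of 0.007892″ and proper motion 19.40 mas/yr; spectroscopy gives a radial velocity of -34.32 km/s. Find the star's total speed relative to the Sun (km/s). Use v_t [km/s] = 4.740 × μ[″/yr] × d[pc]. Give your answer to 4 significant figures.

d = 1/p = 1/0.007892″ = 126.71 pc.
μ = 19.40 mas/yr = 0.01940 ″/yr.
v_t = 4.740 μ d = 4.740 × 0.01940 × 126.71 = 11.652 km/s.
v = √(v_r² + v_t²) = √((-34.32)² + 11.652²) = √1313.63 = 36.244 km/s.

36.24 km/s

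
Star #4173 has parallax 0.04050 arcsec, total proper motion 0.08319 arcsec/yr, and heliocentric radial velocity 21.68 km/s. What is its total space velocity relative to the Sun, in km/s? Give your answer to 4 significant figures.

23.77 km/s

d = 1/p = 1/0.04050″ = 24.691 pc.
v_t = 4.740 μ d = 4.740 × 0.08319 × 24.691 = 9.7362 km/s.
v = √(v_r² + v_t²) = √(21.68² + 9.7362²) = √564.816 = 23.766 km/s.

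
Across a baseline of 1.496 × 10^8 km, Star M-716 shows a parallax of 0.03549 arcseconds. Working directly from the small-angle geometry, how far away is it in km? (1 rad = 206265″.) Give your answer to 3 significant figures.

8.69 × 10^14 km

θ = 0.03549″ = 0.03549/206265 = 1.7206 × 10^-7 rad.
d = B/θ = (1.496 × 10^8) / (1.7206 × 10^-7) = 8.6946 × 10^14 km.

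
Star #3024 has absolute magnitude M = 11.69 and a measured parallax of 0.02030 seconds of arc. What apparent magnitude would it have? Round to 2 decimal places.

d = 1/p = 1/0.02030″ = 49.261 pc.
m − M = 5 log₁₀ d − 5 = 5 log₁₀(49.261) − 5 = 8.4625 − 5 = 3.4625.
m = M + (m − M) = 11.69 + 3.4625 = 15.15.

m = 15.15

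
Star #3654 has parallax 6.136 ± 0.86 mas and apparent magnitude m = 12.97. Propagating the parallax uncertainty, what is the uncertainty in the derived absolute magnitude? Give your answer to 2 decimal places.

M = m − 5 log₁₀ d + 5 = m + 5 log₁₀ p + 5, so ∂M/∂p = 5/(p ln 10).
σ_M = (5/ln 10) · (σ_p/p) = 2.1715 × 0.86/6.136 = 2.1715 × 0.14016 = 0.30436.

σ_M = 0.30 mag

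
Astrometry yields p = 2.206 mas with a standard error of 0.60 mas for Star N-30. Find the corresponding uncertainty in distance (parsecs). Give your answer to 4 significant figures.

123.3 pc

d = 1/p, so σ_d = σ_p / p².
σ_d = 0.000600 / (0.002206)² = 0.000600 / 0.0000048664 = 123.29 pc.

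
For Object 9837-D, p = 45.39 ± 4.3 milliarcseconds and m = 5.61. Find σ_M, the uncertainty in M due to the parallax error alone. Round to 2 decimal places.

M = m − 5 log₁₀ d + 5 = m + 5 log₁₀ p + 5, so ∂M/∂p = 5/(p ln 10).
σ_M = (5/ln 10) · (σ_p/p) = 2.1715 × 4.3/45.39 = 2.1715 × 0.094735 = 0.20572.

σ_M = 0.21 mag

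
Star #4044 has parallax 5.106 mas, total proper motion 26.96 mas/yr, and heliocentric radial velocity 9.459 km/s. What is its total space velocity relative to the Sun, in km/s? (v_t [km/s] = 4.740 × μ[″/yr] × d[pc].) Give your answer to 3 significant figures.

d = 1/p = 1/0.005106″ = 195.85 pc.
μ = 26.96 mas/yr = 0.02696 ″/yr.
v_t = 4.740 μ d = 4.740 × 0.02696 × 195.85 = 25.028 km/s.
v = √(v_r² + v_t²) = √(9.459² + 25.028²) = √715.873 = 26.756 km/s.

26.8 km/s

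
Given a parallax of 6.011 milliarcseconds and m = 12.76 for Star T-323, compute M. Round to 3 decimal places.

d = 1/p = 1/0.006011″ = 166.36 pc.
m − M = 5 log₁₀(166.36) − 5 = 11.1052 − 5 = 6.1052.
M = m − (m − M) = 12.76 − 6.1052 = 6.655.

M = 6.655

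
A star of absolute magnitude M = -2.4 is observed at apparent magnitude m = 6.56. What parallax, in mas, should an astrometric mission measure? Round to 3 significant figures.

m − M = 6.56 − (-2.4) = 8.96.
d = 10^((m−M)/5 + 1) = 10^2.792 = 619.44 pc.
p = 1/d = 1/619.44 = 0.0016144 arcsec = 1.6144 mas.

1.61 mas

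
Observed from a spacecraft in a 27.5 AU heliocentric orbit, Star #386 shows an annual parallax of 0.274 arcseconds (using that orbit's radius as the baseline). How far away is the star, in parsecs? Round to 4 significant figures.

With baseline B (in AU) and parallax p (in arcsec), d = B/p parsecs.
d = 27.5 / 0.274 = 100.36 pc.

100.4 pc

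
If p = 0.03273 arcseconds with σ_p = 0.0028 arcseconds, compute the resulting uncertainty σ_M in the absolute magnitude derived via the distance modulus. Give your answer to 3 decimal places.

M = m − 5 log₁₀ d + 5 = m + 5 log₁₀ p + 5, so ∂M/∂p = 5/(p ln 10).
σ_M = (5/ln 10) · (σ_p/p) = 2.1715 × 0.0028/0.03273 = 2.1715 × 0.085548 = 0.18577.

σ_M = 0.186 mag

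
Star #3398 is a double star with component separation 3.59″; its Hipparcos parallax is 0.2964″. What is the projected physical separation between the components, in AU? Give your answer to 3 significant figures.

d = 1/p = 1/0.2964″ = 3.3738 pc.
At distance d (pc), an angle of θ arcsec spans θ·d AU: s = 3.59 × 3.3738 = 12.112 AU.

12.1 AU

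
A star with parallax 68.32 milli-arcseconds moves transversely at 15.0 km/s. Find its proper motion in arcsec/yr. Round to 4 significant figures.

d = 1/p = 1/0.06832″ = 14.637 pc.
μ = v_t / (4.74 d) = 15.0 / (4.74 × 14.637) = 15.0 / 69.379 = 0.2162 ″/yr.

0.2162 arcsec/yr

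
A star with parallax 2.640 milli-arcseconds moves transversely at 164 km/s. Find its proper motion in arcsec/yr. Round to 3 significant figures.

d = 1/p = 1/0.002640″ = 378.79 pc.
μ = v_t / (4.74 d) = 164 / (4.74 × 378.79) = 164 / 1795.5 = 0.091339 ″/yr.

0.0913 arcsec/yr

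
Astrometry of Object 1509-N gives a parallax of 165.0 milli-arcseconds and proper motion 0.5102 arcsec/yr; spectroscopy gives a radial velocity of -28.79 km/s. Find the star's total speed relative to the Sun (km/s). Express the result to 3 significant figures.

d = 1/p = 1/0.1650″ = 6.0606 pc.
v_t = 4.740 μ d = 4.740 × 0.5102 × 6.0606 = 14.657 km/s.
v = √(v_r² + v_t²) = √((-28.79)² + 14.657²) = √1043.69 = 32.306 km/s.

32.3 km/s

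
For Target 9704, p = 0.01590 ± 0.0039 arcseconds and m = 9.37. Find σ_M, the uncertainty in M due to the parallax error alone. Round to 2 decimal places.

M = m − 5 log₁₀ d + 5 = m + 5 log₁₀ p + 5, so ∂M/∂p = 5/(p ln 10).
σ_M = (5/ln 10) · (σ_p/p) = 2.1715 × 0.0039/0.01590 = 2.1715 × 0.24528 = 0.53263.

σ_M = 0.53 mag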